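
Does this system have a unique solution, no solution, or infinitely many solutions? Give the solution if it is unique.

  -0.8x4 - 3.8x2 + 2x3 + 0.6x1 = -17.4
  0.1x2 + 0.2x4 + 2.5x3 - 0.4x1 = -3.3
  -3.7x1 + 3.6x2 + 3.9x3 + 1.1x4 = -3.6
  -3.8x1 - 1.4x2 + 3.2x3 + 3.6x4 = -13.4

x1 = 5, x2 = 4, x3 = -1, x4 = 4

Row-reduce the augmented matrix:
R1 ← R1 / (3/5).
R2 ← R2 + 2/5·R1.
R3 ← R3 + 37/10·R1.
R4 ← R4 + 19/5·R1.
R2 ← R2 / (-73/30).
R1 ← R1 + 19/3·R2.
R3 ← R3 + 119/6·R2.
R4 ← R4 + 382/15·R2.
R3 ← R3 / (-5479/365).
R1 ← R1 + 485/73·R3.
R2 ← R2 + 115/73·R3.
R4 ← R4 + 8852/365·R3.
R4 ← R4 / (104804/27395).
R1 ← R1 − 311/10958·R4.
R2 ← R2 − 2785/10958·R4.
R3 ← R3 − 815/10958·R4.
Reading off the reduced rows gives x1 = 5, x2 = 4, x3 = -1, x4 = 4.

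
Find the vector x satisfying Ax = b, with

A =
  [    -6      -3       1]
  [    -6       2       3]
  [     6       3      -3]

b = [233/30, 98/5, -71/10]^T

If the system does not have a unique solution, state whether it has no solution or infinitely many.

x_1 = -13/5, x_2 = 5/2, x_3 = -1/3

Row-reduce the augmented matrix:
R1 ← R1 / (-6).
R2 ← R2 + 6·R1.
R3 ← R3 − 6·R1.
R2 ← R2 / (5).
R1 ← R1 − 1/2·R2.
R3 ← R3 / (-2).
R1 ← R1 + 11/30·R3.
R2 ← R2 − 2/5·R3.
Reading off the reduced rows gives x_1 = -13/5, x_2 = 5/2, x_3 = -1/3.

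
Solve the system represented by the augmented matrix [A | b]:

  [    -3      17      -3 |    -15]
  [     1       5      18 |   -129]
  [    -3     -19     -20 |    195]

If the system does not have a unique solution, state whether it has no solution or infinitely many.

x_1 = -6, x_2 = -3, x_3 = -6

Row-reduce the augmented matrix:
R1 ← R1 / (-3).
R2 ← R2 − 1·R1.
R3 ← R3 + 3·R1.
R2 ← R2 / (32/3).
R1 ← R1 + 17/3·R2.
R3 ← R3 + 36·R2.
R3 ← R3 / (323/8).
R1 ← R1 − 321/32·R3.
R2 ← R2 − 51/32·R3.
Reading off the reduced rows gives x_1 = -6, x_2 = -3, x_3 = -6.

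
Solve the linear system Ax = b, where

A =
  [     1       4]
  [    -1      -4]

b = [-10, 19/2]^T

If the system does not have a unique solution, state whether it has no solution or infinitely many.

Row-reduce:
R2 ← R2 + 1·R1.
Row 2 reduces to 0 = -1/2, a contradiction. The system is inconsistent.

no solution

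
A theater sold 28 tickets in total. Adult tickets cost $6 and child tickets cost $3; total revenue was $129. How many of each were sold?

adult tickets: 15, child tickets: 13

Let a = adult tickets, c = child tickets.
  a + c = 28
  6a + 3c = 129
Row-reduce the augmented matrix:
R2 ← R2 − 6·R1.
R2 ← R2 / (-3).
R1 ← R1 − 1·R2.
Reading off the reduced rows gives a = 15, c = 13.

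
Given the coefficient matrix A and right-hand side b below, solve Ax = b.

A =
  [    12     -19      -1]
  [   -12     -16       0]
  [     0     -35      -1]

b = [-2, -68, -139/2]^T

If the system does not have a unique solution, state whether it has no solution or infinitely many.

no solution

Row-reduce:
R1 ← R1 / (12).
R2 ← R2 + 12·R1.
R2 ← R2 / (-35).
R1 ← R1 + 19/12·R2.
R3 ← R3 + 35·R2.
Row 3 reduces to 0 = 1/2, a contradiction. The system is inconsistent.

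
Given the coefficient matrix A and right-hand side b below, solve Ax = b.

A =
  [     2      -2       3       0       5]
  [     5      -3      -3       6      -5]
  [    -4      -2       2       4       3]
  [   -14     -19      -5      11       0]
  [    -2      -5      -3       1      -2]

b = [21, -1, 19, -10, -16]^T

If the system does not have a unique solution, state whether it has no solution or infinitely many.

Row-reduce:
R1 ← R1 / (2).
R2 ← R2 − 5·R1.
R3 ← R3 + 4·R1.
R4 ← R4 + 14·R1.
R5 ← R5 + 2·R1.
R2 ← R2 / (2).
R1 ← R1 + 1·R2.
R3 ← R3 + 6·R2.
R4 ← R4 + 33·R2.
R5 ← R5 + 7·R2.
R3 ← R3 / (-47/2).
R1 ← R1 + 15/4·R3.
R2 ← R2 + 21/4·R3.
R4 ← R4 + 629/4·R3.
R5 ← R5 + 147/4·R3.
R4 ← R4 / (-1749/47).
R1 ← R1 + 24/47·R4.
R2 ← R2 + 90/47·R4.
R3 ← R3 + 44/47·R4.
R5 ← R5 + 583/47·R4.
Rank is 4 with 5 unknowns, leaving x_5 free.

infinitely many solutions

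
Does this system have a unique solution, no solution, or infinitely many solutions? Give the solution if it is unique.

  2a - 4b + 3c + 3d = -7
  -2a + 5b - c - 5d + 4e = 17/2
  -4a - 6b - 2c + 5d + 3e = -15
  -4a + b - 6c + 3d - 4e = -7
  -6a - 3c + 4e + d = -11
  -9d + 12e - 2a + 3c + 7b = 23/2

Row-reduce the augmented matrix:
R1 ← R1 / (2).
R2 ← R2 + 2·R1.
R3 ← R3 + 4·R1.
R4 ← R4 + 4·R1.
R5 ← R5 + 6·R1.
R6 ← R6 + 2·R1.
R1 ← R1 + 2·R2.
R3 ← R3 + 14·R2.
R4 ← R4 + 7·R2.
R5 ← R5 + 12·R2.
R6 ← R6 − 3·R2.
R3 ← R3 / (32).
R1 ← R1 − 11/2·R3.
R2 ← R2 − 2·R3.
R4 ← R4 − 14·R3.
R5 ← R5 − 30·R3.
R4 ← R4 / (39/16).
R1 ← R1 − 27/64·R4.
R2 ← R2 + 15/16·R4.
R3 ← R3 + 17/32·R4.
R5 ← R5 − 31/16·R4.
R5 ← R5 / (-73/39).
R1 ← R1 + 95/52·R5.
R2 ← R2 + 5/13·R5.
R3 ← R3 − 113/78·R5.
R4 ← R4 + 29/39·R5.
R6 reduces to 0 = 0, so the extra equation is consistent.
Reading off the reduced rows gives a = 3, b = -1/2, c = -5/2, d = -5/2, e = 1/2.

a = 3, b = -1/2, c = -5/2, d = -5/2, e = 1/2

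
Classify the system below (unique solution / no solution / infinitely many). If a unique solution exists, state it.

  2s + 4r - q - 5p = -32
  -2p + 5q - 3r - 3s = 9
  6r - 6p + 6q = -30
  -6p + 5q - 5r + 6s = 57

p = 4, q = 4, r = -5, s = 6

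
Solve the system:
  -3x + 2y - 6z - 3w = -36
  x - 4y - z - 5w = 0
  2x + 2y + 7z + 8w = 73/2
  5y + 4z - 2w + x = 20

no solution

Row-reduce:
R1 ← R1 / (-3).
R2 ← R2 − 1·R1.
R3 ← R3 − 2·R1.
R4 ← R4 − 1·R1.
R2 ← R2 / (-10/3).
R1 ← R1 + 2/3·R2.
R3 ← R3 − 10/3·R2.
R4 ← R4 − 17/3·R2.
Swap R3 and R4.
R3 ← R3 / (-31/10).
R1 ← R1 − 13/5·R3.
R2 ← R2 − 9/10·R3.
Row 4 reduces to 0 = 1/2, a contradiction. The system is inconsistent.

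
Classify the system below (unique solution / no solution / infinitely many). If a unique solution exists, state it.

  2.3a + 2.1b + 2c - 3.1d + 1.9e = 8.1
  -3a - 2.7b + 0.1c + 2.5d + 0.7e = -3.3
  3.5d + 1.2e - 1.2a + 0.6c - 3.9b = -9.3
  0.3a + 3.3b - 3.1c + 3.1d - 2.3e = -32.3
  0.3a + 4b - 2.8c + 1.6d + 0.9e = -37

Row-reduce the augmented matrix:
R1 ← R1 / (23/10).
R2 ← R2 + 3·R1.
R3 ← R3 + 6/5·R1.
R4 ← R4 − 3/10·R1.
R5 ← R5 − 3/10·R1.
R2 ← R2 / (9/230).
R1 ← R1 − 21/23·R2.
R3 ← R3 + 129/46·R2.
R4 ← R4 − 348/115·R2.
R5 ← R5 − 857/230·R2.
R3 ← R3 / (5873/30).
R1 ← R1 + 187/3·R3.
R2 ← R2 − 623/9·R3.
R4 ← R4 + 1277/6·R3.
R5 ← R5 + 23489/90·R3.
R4 ← R4 / (19524/4195).
R1 ← R1 − 38/839·R4.
R2 ← R2 + 2509/2517·R4.
R3 ← R3 + 466/839·R4.
R5 ← R5 − 50573/12585·R4.
R5 ← R5 / (12883583/4100040).
R1 ← R1 + 2477/19524·R5.
R2 ← R2 − 219089/820008·R5.
R3 ← R3 − 187969/136668·R5.
R4 ← R4 − 98755/273336·R5.
Reading off the reduced rows gives a = -2, b = -3, c = 4, d = -6, e = -4.

a = -2, b = -3, c = 4, d = -6, e = -4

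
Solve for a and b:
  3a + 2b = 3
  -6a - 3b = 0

a = -3, b = 6

Row-reduce the augmented matrix:
R1 ← R1 / (3).
R2 ← R2 + 6·R1.
R1 ← R1 − 2/3·R2.
Reading off the reduced rows gives a = -3, b = 6.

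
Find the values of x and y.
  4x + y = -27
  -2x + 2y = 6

x = -6, y = -3

From equation 1: y = -27 − 4·x.
Substitute into equation 2 and solve: x = -6.
Then y = -3.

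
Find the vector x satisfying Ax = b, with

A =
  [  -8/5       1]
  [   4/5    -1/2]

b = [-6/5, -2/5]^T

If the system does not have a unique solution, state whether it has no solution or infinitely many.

Row-reduce:
R1 ← R1 / (-8/5).
R2 ← R2 − 4/5·R1.
Row 2 reduces to 0 = -1, a contradiction. The system is inconsistent.

no solution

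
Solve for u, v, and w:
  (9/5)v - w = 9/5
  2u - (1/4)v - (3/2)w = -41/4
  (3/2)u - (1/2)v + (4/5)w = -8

u = -5, v = 1, w = 0

Row-reduce the augmented matrix:
Swap R1 and R2.
R1 ← R1 / (2).
R3 ← R3 − 3/2·R1.
R2 ← R2 / (9/5).
R1 ← R1 + 1/8·R2.
R3 ← R3 + 5/16·R2.
R3 ← R3 / (1261/720).
R1 ← R1 + 59/72·R3.
R2 ← R2 + 5/9·R3.
Reading off the reduced rows gives u = -5, v = 1, w = 0.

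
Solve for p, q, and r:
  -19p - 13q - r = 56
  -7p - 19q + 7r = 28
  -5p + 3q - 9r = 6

p = -3, q = 0, r = 1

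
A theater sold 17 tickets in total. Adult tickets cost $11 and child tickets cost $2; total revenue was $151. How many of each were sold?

adult tickets: 13, child tickets: 4

Let a = adult tickets, c = child tickets.
  a + c = 17
  11a + 2c = 151
From equation 1: a = 17 − c.
Substitute into equation 2 and solve: c = 4.
Then a = 13.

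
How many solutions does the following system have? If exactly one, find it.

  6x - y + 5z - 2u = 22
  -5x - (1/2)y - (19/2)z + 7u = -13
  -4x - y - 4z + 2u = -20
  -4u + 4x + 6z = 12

infinitely many solutions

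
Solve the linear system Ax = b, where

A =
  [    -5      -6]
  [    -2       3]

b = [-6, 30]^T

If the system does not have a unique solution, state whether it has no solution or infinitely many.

x_1 = -6, x_2 = 6

Row-reduce the augmented matrix:
R1 ← R1 / (-5).
R2 ← R2 + 2·R1.
R2 ← R2 / (27/5).
R1 ← R1 − 6/5·R2.
Reading off the reduced rows gives x_1 = -6, x_2 = 6.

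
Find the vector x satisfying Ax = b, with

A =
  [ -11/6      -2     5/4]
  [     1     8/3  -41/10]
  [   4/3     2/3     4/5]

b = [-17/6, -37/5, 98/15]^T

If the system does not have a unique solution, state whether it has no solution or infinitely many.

infinitely many solutions

Row-reduce:
R1 ← R1 / (-11/6).
R2 ← R2 − 1·R1.
R3 ← R3 − 4/3·R1.
R2 ← R2 / (52/33).
R1 ← R1 − 12/11·R2.
R3 ← R3 + 26/33·R2.
Rank is 2 with 3 unknowns, leaving x_3 free.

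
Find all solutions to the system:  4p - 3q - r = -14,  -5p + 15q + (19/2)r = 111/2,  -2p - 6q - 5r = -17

Row-reduce:
R1 ← R1 / (4).
R2 ← R2 + 5·R1.
R3 ← R3 + 2·R1.
R2 ← R2 / (45/4).
R1 ← R1 + 3/4·R2.
R3 ← R3 + 15/2·R2.
Row 3 reduces to 0 = 4/3, a contradiction. The system is inconsistent.

no solution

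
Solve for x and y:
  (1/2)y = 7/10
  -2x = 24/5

Row-reduce the augmented matrix:
Swap R1 and R2.
R1 ← R1 / (-2).
R2 ← R2 / (1/2).
Reading off the reduced rows gives x = -12/5, y = 7/5.

x = -12/5, y = 7/5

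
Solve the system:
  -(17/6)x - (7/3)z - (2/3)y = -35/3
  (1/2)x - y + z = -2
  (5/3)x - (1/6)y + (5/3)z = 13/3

no solution

Row-reduce:
R1 ← R1 / (-17/6).
R2 ← R2 − 1/2·R1.
R3 ← R3 − 5/3·R1.
R2 ← R2 / (-19/17).
R1 ← R1 − 4/17·R2.
R3 ← R3 + 19/34·R2.
Row 3 reduces to 0 = -1/2, a contradiction. The system is inconsistent.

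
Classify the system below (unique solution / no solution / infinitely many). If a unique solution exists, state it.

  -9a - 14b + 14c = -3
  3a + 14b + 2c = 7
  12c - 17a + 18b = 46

a = -2, b = 1, c = -1/2

Row-reduce the augmented matrix:
R1 ← R1 / (-9).
R2 ← R2 − 3·R1.
R3 ← R3 + 17·R1.
R2 ← R2 / (28/3).
R1 ← R1 − 14/9·R2.
R3 ← R3 − 400/9·R2.
R3 ← R3 / (-970/21).
R1 ← R1 + 8/3·R3.
R2 ← R2 − 5/7·R3.
Reading off the reduced rows gives a = -2, b = 1, c = -1/2.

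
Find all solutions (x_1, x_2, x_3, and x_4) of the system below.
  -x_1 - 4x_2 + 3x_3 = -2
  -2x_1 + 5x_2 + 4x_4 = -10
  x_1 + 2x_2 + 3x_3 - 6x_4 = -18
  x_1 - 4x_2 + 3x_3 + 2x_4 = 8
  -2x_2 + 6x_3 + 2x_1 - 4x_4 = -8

Row-reduce:
R1 ← R1 / (-1).
R2 ← R2 + 2·R1.
R3 ← R3 − 1·R1.
R4 ← R4 − 1·R1.
R5 ← R5 − 2·R1.
R2 ← R2 / (13).
R1 ← R1 − 4·R2.
R3 ← R3 + 2·R2.
R4 ← R4 + 8·R2.
R5 ← R5 + 10·R2.
R3 ← R3 / (66/13).
R1 ← R1 + 15/13·R3.
R2 ← R2 + 6/13·R3.
R4 ← R4 − 30/13·R3.
R5 ← R5 − 96/13·R3.
R4 ← R4 / (76/11).
R1 ← R1 + 27/11·R4.
R2 ← R2 + 2/11·R4.
R3 ← R3 + 35/33·R4.
R5 ← R5 − 76/11·R4.
Row 5 reduces to 0 = 2, a contradiction. The system is inconsistent.

no solution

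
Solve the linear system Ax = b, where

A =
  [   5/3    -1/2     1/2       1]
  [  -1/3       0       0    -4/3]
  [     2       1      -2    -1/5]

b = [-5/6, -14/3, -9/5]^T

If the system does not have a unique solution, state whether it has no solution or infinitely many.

infinitely many solutions

Row-reduce:
R1 ← R1 / (5/3).
R2 ← R2 + 1/3·R1.
R3 ← R3 − 2·R1.
R2 ← R2 / (-1/10).
R1 ← R1 + 3/10·R2.
R3 ← R3 − 8/5·R2.
R3 ← R3 / (-1).
R2 ← R2 + 1·R3.
Rank is 3 with 4 unknowns, leaving x_4 free.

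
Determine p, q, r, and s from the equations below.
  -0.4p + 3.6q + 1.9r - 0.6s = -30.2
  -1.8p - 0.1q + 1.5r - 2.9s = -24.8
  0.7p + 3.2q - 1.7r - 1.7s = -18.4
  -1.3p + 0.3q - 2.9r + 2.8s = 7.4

Row-reduce the augmented matrix:
R1 ← R1 / (-2/5).
R2 ← R2 + 9/5·R1.
R3 ← R3 − 7/10·R1.
R4 ← R4 + 13/10·R1.
R2 ← R2 / (-163/10).
R1 ← R1 + 9·R2.
R3 ← R3 − 19/2·R2.
R4 ← R4 + 57/5·R2.
R3 ← R3 / (-3239/1304).
R1 ← R1 + 559/652·R3.
R2 ← R2 − 141/326·R3.
R4 ← R4 + 27021/6520·R3.
R4 ← R4 / (156649/16195).
R1 ← R1 − 8421/3239·R4.
R2 ← R2 + 1577/3239·R4.
R3 ← R3 − 3738/3239·R4.
Reading off the reduced rows gives p = 6, q = -6, r = -2, s = 4.

p = 6, q = -6, r = -2, s = 4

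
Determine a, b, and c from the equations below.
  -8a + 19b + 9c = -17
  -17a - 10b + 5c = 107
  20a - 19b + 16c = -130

a = -6, b = -2, c = -3

Row-reduce the augmented matrix:
R1 ← R1 / (-8).
R2 ← R2 + 17·R1.
R3 ← R3 − 20·R1.
R2 ← R2 / (-403/8).
R1 ← R1 + 19/8·R2.
R3 ← R3 − 57/2·R2.
R3 ← R3 / (12295/403).
R1 ← R1 + 185/403·R3.
R2 ← R2 − 113/403·R3.
Reading off the reduced rows gives a = -6, b = -2, c = -3.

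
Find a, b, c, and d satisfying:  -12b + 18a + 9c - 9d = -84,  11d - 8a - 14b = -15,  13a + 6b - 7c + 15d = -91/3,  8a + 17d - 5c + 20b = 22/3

a = -3, b = 2, c = -5/3, d = -1

Row-reduce the augmented matrix:
R1 ← R1 / (18).
R2 ← R2 + 8·R1.
R3 ← R3 − 13·R1.
R4 ← R4 − 8·R1.
R2 ← R2 / (-58/3).
R1 ← R1 + 2/3·R2.
R3 ← R3 − 44/3·R2.
R4 ← R4 − 76/3·R2.
R3 ← R3 / (-607/58).
R1 ← R1 − 21/58·R3.
R2 ← R2 + 6/29·R3.
R4 ← R4 + 109/29·R3.
R4 ← R4 / (12470/607).
R1 ← R1 − 113/607·R4.
R2 ← R2 + 1083/1214·R4.
R3 ← R3 + 1555/607·R4.
Reading off the reduced rows gives a = -3, b = 2, c = -5/3, d = -1.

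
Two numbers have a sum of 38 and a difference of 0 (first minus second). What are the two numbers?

first number: 19, second number: 19

Let x = first number, y = second number.
  y + x = 38
  x - y = 0
From equation 1: x = 38 − y.
Substitute into equation 2 and solve: y = 19.
Then x = 19.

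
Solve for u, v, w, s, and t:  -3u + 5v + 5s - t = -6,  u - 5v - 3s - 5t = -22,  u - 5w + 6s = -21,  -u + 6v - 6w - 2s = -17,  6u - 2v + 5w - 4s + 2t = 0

u = -5, v = -2, w = 2, s = -1, t = 6

Row-reduce the augmented matrix:
R1 ← R1 / (-3).
R2 ← R2 − 1·R1.
R3 ← R3 − 1·R1.
R4 ← R4 + 1·R1.
R5 ← R5 − 6·R1.
R2 ← R2 / (-10/3).
R1 ← R1 + 5/3·R2.
R3 ← R3 − 5/3·R2.
R4 ← R4 − 13/3·R2.
R5 ← R5 − 8·R2.
R3 ← R3 / (-5).
R4 ← R4 + 6·R3.
R5 ← R5 − 5·R3.
R4 ← R4 / (-69/5).
R1 ← R1 + 1·R4.
R2 ← R2 − 2/5·R4.
R3 ← R3 + 7/5·R4.
R5 ← R5 − 49/5·R4.
R5 ← R5 / (-2062/115).
R1 ← R1 − 74/23·R5.
R2 ← R2 − 174/115·R5.
R3 ← R3 − 104/115·R5.
R4 ← R4 − 5/23·R5.
Reading off the reduced rows gives u = -5, v = -2, w = 2, s = -1, t = 6.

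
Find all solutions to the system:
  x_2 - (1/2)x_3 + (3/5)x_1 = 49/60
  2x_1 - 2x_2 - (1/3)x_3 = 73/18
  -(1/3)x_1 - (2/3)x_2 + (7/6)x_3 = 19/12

x_1 = 11/4, x_2 = 1/3, x_3 = 7/3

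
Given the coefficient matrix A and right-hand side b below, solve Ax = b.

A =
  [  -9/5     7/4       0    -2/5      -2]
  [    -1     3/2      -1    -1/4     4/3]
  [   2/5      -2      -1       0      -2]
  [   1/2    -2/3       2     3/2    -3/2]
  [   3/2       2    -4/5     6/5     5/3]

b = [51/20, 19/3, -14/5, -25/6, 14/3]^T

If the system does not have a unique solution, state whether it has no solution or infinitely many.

x_1 = -2, x_2 = 1, x_3 = -2, x_4 = 2, x_5 = 1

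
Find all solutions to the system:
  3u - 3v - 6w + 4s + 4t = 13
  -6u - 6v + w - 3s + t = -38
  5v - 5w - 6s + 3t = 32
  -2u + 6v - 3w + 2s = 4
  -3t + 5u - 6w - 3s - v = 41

u = 5, v = 2, w = -2, s = -2, t = 0

Row-reduce the augmented matrix:
R1 ← R1 / (3).
R2 ← R2 + 6·R1.
R4 ← R4 + 2·R1.
R5 ← R5 − 5·R1.
R2 ← R2 / (-12).
R1 ← R1 + 1·R2.
R3 ← R3 − 5·R2.
R4 ← R4 − 4·R2.
R5 ← R5 − 4·R2.
R3 ← R3 / (-115/12).
R1 ← R1 + 13/12·R3.
R2 ← R2 − 11/12·R3.
R4 ← R4 + 32/3·R3.
R5 ← R5 − 1/3·R3.
R4 ← R4 / (3689/345).
R1 ← R1 − 469/345·R4.
R2 ← R2 + 91/115·R4.
R3 ← R3 − 47/115·R4.
R5 ← R5 + 2807/345·R4.
R5 ← R5 / (-4130/527).
R1 ← R1 − 29/527·R5.
R2 ← R2 + 127/527·R5.
R3 ← R3 + 334/527·R5.
R4 ← R4 + 91/527·R5.
Reading off the reduced rows gives u = 5, v = 2, w = -2, s = -2, t = 0.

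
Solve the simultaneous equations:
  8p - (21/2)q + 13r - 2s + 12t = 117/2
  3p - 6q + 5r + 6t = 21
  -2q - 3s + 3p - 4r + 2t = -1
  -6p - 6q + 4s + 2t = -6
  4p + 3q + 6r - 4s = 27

no solution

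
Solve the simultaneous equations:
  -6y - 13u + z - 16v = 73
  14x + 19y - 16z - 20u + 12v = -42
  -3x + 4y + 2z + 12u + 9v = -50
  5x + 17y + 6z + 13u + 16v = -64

infinitely many solutions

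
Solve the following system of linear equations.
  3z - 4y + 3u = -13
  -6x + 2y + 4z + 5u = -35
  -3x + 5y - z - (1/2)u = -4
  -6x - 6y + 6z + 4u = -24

no solution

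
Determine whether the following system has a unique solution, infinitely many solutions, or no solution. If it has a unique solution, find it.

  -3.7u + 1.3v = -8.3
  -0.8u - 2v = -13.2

Row-reduce the augmented matrix:
R1 ← R1 / (-37/10).
R2 ← R2 + 4/5·R1.
R2 ← R2 / (-422/185).
R1 ← R1 + 13/37·R2.
Reading off the reduced rows gives u = 4, v = 5.

u = 4, v = 5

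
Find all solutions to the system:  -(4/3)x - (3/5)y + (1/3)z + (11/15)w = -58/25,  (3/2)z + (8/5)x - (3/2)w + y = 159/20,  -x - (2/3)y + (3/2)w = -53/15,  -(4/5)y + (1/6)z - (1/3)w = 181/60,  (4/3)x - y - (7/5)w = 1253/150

x = 5/2, y = -5/2, z = 5/2, w = -9/5

Row-reduce the augmented matrix:
R1 ← R1 / (-4/3).
R2 ← R2 − 8/5·R1.
R3 ← R3 + 1·R1.
R5 ← R5 − 4/3·R1.
R2 ← R2 / (7/25).
R1 ← R1 − 9/20·R2.
R3 ← R3 + 13/60·R2.
R4 ← R4 + 4/5·R2.
R5 ← R5 + 8/5·R2.
R3 ← R3 / (205/168).
R1 ← R1 + 185/56·R3.
R2 ← R2 − 95/14·R3.
R4 ← R4 − 235/42·R3.
R5 ← R5 − 235/21·R3.
R4 ← R4 / (-1747/410).
R1 ← R1 − 141/82·R4.
R2 ← R2 + 198/41·R4.
R3 ← R3 − 79/205·R4.
R5 ← R5 + 1747/205·R4.
R5 reduces to 0 = 0, so the extra equation is consistent.
Reading off the reduced rows gives x = 5/2, y = -5/2, z = 5/2, w = -9/5.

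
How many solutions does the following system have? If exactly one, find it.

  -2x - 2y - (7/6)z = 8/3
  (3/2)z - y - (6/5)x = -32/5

infinitely many solutions

Row-reduce:
R1 ← R1 / (-2).
R2 ← R2 + 6/5·R1.
R2 ← R2 / (1/5).
R1 ← R1 − 1·R2.
Rank is 2 with 3 unknowns, leaving z free.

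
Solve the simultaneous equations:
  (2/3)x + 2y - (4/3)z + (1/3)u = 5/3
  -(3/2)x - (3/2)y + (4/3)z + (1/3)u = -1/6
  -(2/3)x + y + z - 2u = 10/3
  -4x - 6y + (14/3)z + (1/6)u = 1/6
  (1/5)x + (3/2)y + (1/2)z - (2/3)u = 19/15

Row-reduce:
R1 ← R1 / (2/3).
R2 ← R2 + 3/2·R1.
R3 ← R3 + 2/3·R1.
R4 ← R4 + 4·R1.
R5 ← R5 − 1/5·R1.
R2 ← R2 / (3).
R1 ← R1 − 3·R2.
R3 ← R3 − 3·R2.
R4 ← R4 − 6·R2.
R5 ← R5 − 9/10·R2.
R3 ← R3 / (4/3).
R1 ← R1 + 1/3·R3.
R2 ← R2 + 5/9·R3.
R5 ← R5 − 7/5·R3.
Swap R4 and R5.
R4 ← R4 / (431/240).
R1 ← R1 + 61/48·R4.
R2 ← R2 + 113/144·R4.
R3 ← R3 + 33/16·R4.
Row 5 reduces to 0 = 3, a contradiction. The system is inconsistent.

no solution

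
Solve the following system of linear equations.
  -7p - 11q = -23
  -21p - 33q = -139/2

no solution

Row-reduce:
R1 ← R1 / (-7).
R2 ← R2 + 21·R1.
Row 2 reduces to 0 = -1/2, a contradiction. The system is inconsistent.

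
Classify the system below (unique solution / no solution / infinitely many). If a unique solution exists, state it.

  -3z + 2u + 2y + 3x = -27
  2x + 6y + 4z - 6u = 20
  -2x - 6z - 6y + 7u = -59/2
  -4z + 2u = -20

Row-reduce:
R1 ← R1 / (3).
R2 ← R2 − 2·R1.
R3 ← R3 + 2·R1.
R2 ← R2 / (14/3).
R1 ← R1 − 2/3·R2.
R3 ← R3 + 14/3·R2.
R3 ← R3 / (-2).
R1 ← R1 + 13/7·R3.
R2 ← R2 − 9/7·R3.
R4 ← R4 + 4·R3.
Row 4 reduces to 0 = -1, a contradiction. The system is inconsistent.

no solution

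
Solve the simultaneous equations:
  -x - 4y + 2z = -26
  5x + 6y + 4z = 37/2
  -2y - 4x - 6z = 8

Row-reduce:
R1 ← R1 / (-1).
R2 ← R2 − 5·R1.
R3 ← R3 + 4·R1.
R2 ← R2 / (-14).
R1 ← R1 − 4·R2.
R3 ← R3 − 14·R2.
Row 3 reduces to 0 = 1/2, a contradiction. The system is inconsistent.

no solution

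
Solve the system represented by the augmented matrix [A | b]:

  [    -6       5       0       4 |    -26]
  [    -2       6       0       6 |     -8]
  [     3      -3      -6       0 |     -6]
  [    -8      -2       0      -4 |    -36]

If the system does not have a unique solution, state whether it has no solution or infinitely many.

infinitely many solutions

Row-reduce:
R1 ← R1 / (-6).
R2 ← R2 + 2·R1.
R3 ← R3 − 3·R1.
R4 ← R4 + 8·R1.
R2 ← R2 / (13/3).
R1 ← R1 + 5/6·R2.
R3 ← R3 + 1/2·R2.
R4 ← R4 + 26/3·R2.
R3 ← R3 / (-6).
Rank is 3 with 4 unknowns, leaving x_4 free.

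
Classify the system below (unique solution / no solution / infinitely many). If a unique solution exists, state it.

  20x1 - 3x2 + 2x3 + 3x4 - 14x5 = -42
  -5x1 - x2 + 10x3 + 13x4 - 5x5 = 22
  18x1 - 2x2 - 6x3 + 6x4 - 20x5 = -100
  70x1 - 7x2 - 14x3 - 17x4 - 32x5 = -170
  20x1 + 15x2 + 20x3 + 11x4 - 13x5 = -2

Row-reduce:
R1 ← R1 / (20).
R2 ← R2 + 5·R1.
R3 ← R3 − 18·R1.
R4 ← R4 − 70·R1.
R5 ← R5 − 20·R1.
R2 ← R2 / (-7/4).
R1 ← R1 + 3/20·R2.
R3 ← R3 − 7/10·R2.
R4 ← R4 − 7/2·R2.
R5 ← R5 − 18·R2.
R3 ← R3 / (-18/5).
R1 ← R1 + 4/5·R3.
R2 ← R2 + 6·R3.
R5 ← R5 − 126·R3.
Swap R4 and R5.
R4 ← R4 / (3202/7).
R1 ← R1 + 188/63·R4.
R2 ← R2 + 473/21·R4.
R3 ← R3 + 22/9·R4.
Rank is 4 with 5 unknowns, leaving x5 free.

infinitely many solutions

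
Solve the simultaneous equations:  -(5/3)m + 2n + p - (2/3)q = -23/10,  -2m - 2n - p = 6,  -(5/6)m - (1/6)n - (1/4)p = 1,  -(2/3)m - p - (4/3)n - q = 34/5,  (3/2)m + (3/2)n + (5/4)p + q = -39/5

Row-reduce the augmented matrix:
R1 ← R1 / (-5/3).
R2 ← R2 + 2·R1.
R3 ← R3 + 5/6·R1.
R4 ← R4 + 2/3·R1.
R5 ← R5 − 3/2·R1.
R2 ← R2 / (-22/5).
R1 ← R1 + 6/5·R2.
R3 ← R3 + 7/6·R2.
R4 ← R4 + 32/15·R2.
R5 ← R5 − 33/10·R2.
R3 ← R3 / (-1/6).
R2 ← R2 − 1/2·R3.
R4 ← R4 + 1/3·R3.
R5 ← R5 − 1/2·R3.
R4 ← R4 / (-15/11).
R1 ← R1 − 2/11·R4.
R2 ← R2 − 2/11·R4.
R3 ← R3 + 8/11·R4.
R5 ← R5 − 15/11·R4.
R5 reduces to 0 = 0, so the extra equation is consistent.
Reading off the reduced rows gives m = -1/2, n = -2, p = -1, q = -14/5.

m = -1/2, n = -2, p = -1, q = -14/5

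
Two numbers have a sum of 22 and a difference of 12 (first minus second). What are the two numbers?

first number: 17, second number: 5

Let x = first number, y = second number.
  x + y = 22
  -y + x = 12
Row-reduce the augmented matrix:
R2 ← R2 − 1·R1.
R2 ← R2 / (-2).
R1 ← R1 − 1·R2.
Reading off the reduced rows gives x = 17, y = 5.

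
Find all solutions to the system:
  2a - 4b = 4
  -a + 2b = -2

infinitely many solutions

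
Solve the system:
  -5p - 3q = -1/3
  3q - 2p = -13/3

p = 2/3, q = -1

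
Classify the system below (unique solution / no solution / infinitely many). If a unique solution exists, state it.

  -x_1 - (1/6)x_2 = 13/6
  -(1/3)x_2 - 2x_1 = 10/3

Row-reduce:
R1 ← R1 / (-1).
R2 ← R2 + 2·R1.
Row 2 reduces to 0 = -1, a contradiction. The system is inconsistent.

no solution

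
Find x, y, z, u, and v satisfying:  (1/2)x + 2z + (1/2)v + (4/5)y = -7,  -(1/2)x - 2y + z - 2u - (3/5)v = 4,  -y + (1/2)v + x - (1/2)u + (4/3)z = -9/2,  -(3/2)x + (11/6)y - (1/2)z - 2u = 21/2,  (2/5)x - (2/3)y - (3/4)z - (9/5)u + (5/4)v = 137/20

x = -2, y = 0, z = -3, u = -3, v = 0

Row-reduce the augmented matrix:
R1 ← R1 / (1/2).
R2 ← R2 + 1/2·R1.
R3 ← R3 − 1·R1.
R4 ← R4 + 3/2·R1.
R5 ← R5 − 2/5·R1.
R2 ← R2 / (-6/5).
R1 ← R1 − 8/5·R2.
R3 ← R3 + 13/5·R2.
R4 ← R4 − 127/30·R2.
R5 ← R5 + 98/75·R2.
R3 ← R3 / (-55/6).
R1 ← R1 − 8·R3.
R2 ← R2 + 5/2·R3.
R4 ← R4 − 193/12·R3.
R5 ← R5 + 337/60·R3.
R4 ← R4 / (-4613/1980).
R1 ← R1 − 112/165·R4.
R2 ← R2 − 41/66·R4.
R3 ← R3 + 23/55·R4.
R5 ← R5 + 19513/9900·R4.
R5 ← R5 / (537423/922600).
R1 ← R1 − 533/659·R5.
R2 ← R2 − 3081/9226·R5.
R3 ← R3 + 3957/46130·R5.
R4 ← R4 + 6436/23065·R5.
Reading off the reduced rows gives x = -2, y = 0, z = -3, u = -3, v = 0.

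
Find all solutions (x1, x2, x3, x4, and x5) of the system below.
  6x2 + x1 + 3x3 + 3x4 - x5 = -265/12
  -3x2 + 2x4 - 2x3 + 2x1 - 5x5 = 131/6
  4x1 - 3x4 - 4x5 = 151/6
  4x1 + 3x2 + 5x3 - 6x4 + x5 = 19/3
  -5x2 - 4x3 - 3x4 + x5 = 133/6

Row-reduce the augmented matrix:
R2 ← R2 − 2·R1.
R3 ← R3 − 4·R1.
R4 ← R4 − 4·R1.
R2 ← R2 / (-15).
R1 ← R1 − 6·R2.
R3 ← R3 + 24·R2.
R4 ← R4 + 21·R2.
R5 ← R5 + 5·R2.
R3 ← R3 / (4/5).
R1 ← R1 + 1/5·R3.
R2 ← R2 − 8/15·R3.
R4 ← R4 − 21/5·R3.
R5 ← R5 + 4/3·R3.
R4 ← R4 / (131/4).
R1 ← R1 + 3/4·R4.
R2 ← R2 − 6·R4.
R3 ← R3 + 43/4·R4.
R5 ← R5 + 16·R4.
R5 ← R5 / (286/131).
R1 ← R1 + 179/131·R5.
R2 ← R2 + 9/131·R5.
R3 ← R3 − 98/131·R5.
R4 ← R4 + 64/131·R5.
Reading off the reduced rows gives x1 = 7/4, x2 = -8/3, x3 = -1, x4 = -5/2, x5 = -8/3.

x1 = 7/4, x2 = -8/3, x3 = -1, x4 = -5/2, x5 = -8/3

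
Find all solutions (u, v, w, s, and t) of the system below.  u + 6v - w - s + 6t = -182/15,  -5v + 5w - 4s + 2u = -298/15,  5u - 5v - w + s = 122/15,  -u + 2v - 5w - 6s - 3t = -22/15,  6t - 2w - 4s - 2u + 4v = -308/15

u = 2/3, v = 0, w = -2, s = 14/5, t = -2

Row-reduce the augmented matrix:
R2 ← R2 − 2·R1.
R3 ← R3 − 5·R1.
R4 ← R4 + 1·R1.
R5 ← R5 + 2·R1.
R2 ← R2 / (-17).
R1 ← R1 − 6·R2.
R3 ← R3 + 35·R2.
R4 ← R4 − 8·R2.
R5 ← R5 − 16·R2.
R3 ← R3 / (-177/17).
R1 ← R1 − 25/17·R3.
R2 ← R2 + 7/17·R3.
R4 ← R4 + 46/17·R3.
R5 ← R5 − 44/17·R3.
R4 ← R4 / (-1871/177).
R1 ← R1 + 49/177·R4.
R2 ← R2 + 50/177·R4.
R3 ← R3 + 172/177·R4.
R5 ← R5 + 950/177·R4.
R5 ← R5 / (11292/1871).
R1 ← R1 − 1965/1871·R5.
R2 ← R2 − 1776/1871·R5.
R3 ← R3 − 1170/1871·R5.
R4 ← R4 − 225/1871·R5.
Reading off the reduced rows gives u = 2/3, v = 0, w = -2, s = 14/5, t = -2.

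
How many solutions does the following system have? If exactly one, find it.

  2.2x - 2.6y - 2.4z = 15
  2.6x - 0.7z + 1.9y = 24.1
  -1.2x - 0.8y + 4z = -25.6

Row-reduce the augmented matrix:
R1 ← R1 / (11/5).
R2 ← R2 − 13/5·R1.
R3 ← R3 + 6/5·R1.
R2 ← R2 / (547/110).
R1 ← R1 + 13/11·R2.
R3 ← R3 + 122/55·R2.
R3 ← R3 / (9966/2735).
R1 ← R1 + 319/547·R3.
R2 ← R2 − 235/547·R3.
Reading off the reduced rows gives x = 6, y = 3, z = -4.

x = 6, y = 3, z = -4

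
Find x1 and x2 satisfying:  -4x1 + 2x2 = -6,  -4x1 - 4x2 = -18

Row-reduce the augmented matrix:
R1 ← R1 / (-4).
R2 ← R2 + 4·R1.
R2 ← R2 / (-6).
R1 ← R1 + 1/2·R2.
Reading off the reduced rows gives x1 = 5/2, x2 = 2.

x1 = 5/2, x2 = 2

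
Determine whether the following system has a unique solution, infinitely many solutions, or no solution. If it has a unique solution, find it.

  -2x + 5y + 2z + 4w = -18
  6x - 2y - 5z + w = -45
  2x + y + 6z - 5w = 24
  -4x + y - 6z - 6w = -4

x = -5, y = -6, z = 5, w = -2

Row-reduce the augmented matrix:
R1 ← R1 / (-2).
R2 ← R2 − 6·R1.
R3 ← R3 − 2·R1.
R4 ← R4 + 4·R1.
R2 ← R2 / (13).
R1 ← R1 + 5/2·R2.
R3 ← R3 − 6·R2.
R4 ← R4 + 9·R2.
R3 ← R3 / (98/13).
R1 ← R1 + 21/26·R3.
R2 ← R2 − 1/13·R3.
R4 ← R4 + 121/13·R3.
R4 ← R4 / (-191/14).
R1 ← R1 + 1/4·R4.
R2 ← R2 − 15/14·R4.
R3 ← R3 + 13/14·R4.
Reading off the reduced rows gives x = -5, y = -6, z = 5, w = -2.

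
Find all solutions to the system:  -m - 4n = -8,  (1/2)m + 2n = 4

infinitely many solutions

Row-reduce:
R1 ← R1 / (-1).
R2 ← R2 − 1/2·R1.
Rank is 1 with 2 unknowns, leaving n free.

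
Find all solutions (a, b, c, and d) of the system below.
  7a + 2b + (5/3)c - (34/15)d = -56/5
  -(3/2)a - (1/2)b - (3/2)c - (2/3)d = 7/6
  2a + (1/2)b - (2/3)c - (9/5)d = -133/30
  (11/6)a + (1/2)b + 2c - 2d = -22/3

Row-reduce:
R1 ← R1 / (7).
R2 ← R2 + 3/2·R1.
R3 ← R3 − 2·R1.
R4 ← R4 − 11/6·R1.
R2 ← R2 / (-1/14).
R1 ← R1 − 2/7·R2.
R3 ← R3 + 1/14·R2.
R4 ← R4 + 1/42·R2.
Swap R3 and R4.
R3 ← R3 / (35/18).
R1 ← R1 + 13/3·R3.
R2 ← R2 − 16·R3.
Rank is 3 with 4 unknowns, leaving d free.

infinitely many solutions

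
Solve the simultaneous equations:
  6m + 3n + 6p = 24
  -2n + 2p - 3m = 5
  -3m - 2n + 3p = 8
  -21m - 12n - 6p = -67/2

no solution

Row-reduce:
R1 ← R1 / (6).
R2 ← R2 + 3·R1.
R3 ← R3 + 3·R1.
R4 ← R4 + 21·R1.
R2 ← R2 / (-1/2).
R1 ← R1 − 1/2·R2.
R3 ← R3 + 1/2·R2.
R4 ← R4 + 3/2·R2.
R1 ← R1 − 6·R3.
R2 ← R2 + 10·R3.
Row 4 reduces to 0 = -1/2, a contradiction. The system is inconsistent.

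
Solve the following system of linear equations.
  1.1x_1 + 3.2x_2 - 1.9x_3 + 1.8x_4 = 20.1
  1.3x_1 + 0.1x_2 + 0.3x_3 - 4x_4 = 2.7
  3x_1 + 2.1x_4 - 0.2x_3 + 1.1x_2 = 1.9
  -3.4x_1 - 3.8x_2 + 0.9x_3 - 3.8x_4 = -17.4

Row-reduce the augmented matrix:
R1 ← R1 / (11/10).
R2 ← R2 − 13/10·R1.
R3 ← R3 − 3·R1.
R4 ← R4 + 17/5·R1.
R2 ← R2 / (-81/22).
R1 ← R1 − 32/11·R2.
R3 ← R3 + 839/110·R2.
R4 ← R4 − 67/11·R2.
R3 ← R3 / (-118/405).
R1 ← R1 − 23/81·R3.
R2 ← R2 + 56/81·R3.
R4 ← R4 + 617/810·R3.
R4 ← R4 / (-403727/11800).
R1 ← R1 − 1517/236·R4.
R2 ← R2 + 6428/295·R4.
R3 ← R3 + 40031/1180·R4.
Reading off the reduced rows gives x_1 = -1, x_2 = 6, x_3 = -2, x_4 = -1.

x_1 = -1, x_2 = 6, x_3 = -2, x_4 = -1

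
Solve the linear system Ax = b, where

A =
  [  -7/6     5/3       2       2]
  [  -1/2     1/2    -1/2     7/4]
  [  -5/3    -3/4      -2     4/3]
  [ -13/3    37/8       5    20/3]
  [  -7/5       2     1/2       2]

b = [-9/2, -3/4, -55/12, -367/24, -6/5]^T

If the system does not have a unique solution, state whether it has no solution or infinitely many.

no solution

Row-reduce:
R1 ← R1 / (-7/6).
R2 ← R2 + 1/2·R1.
R3 ← R3 + 5/3·R1.
R4 ← R4 + 13/3·R1.
R5 ← R5 + 7/5·R1.
R2 ← R2 / (-3/14).
R1 ← R1 + 10/7·R2.
R3 ← R3 + 263/84·R2.
R4 ← R4 + 263/168·R2.
R3 ← R3 / (539/36).
R1 ← R1 − 22/3·R3.
R2 ← R2 − 19/3·R3.
R4 ← R4 − 539/72·R3.
R5 ← R5 + 19/10·R3.
Swap R4 and R5.
R4 ← R4 / (-24243/10780).
R1 ← R1 + 26/49·R4.
R2 ← R2 − 1076/539·R4.
R3 ← R3 + 1049/1078·R4.
Row 5 reduces to 0 = 1/2, a contradiction. The system is inconsistent.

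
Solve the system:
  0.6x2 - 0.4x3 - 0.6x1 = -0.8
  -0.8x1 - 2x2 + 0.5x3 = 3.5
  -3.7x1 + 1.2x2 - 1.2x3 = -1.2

x1 = 0, x2 = -2, x3 = -1

Row-reduce the augmented matrix:
R1 ← R1 / (-3/5).
R2 ← R2 + 4/5·R1.
R3 ← R3 + 37/10·R1.
R2 ← R2 / (-14/5).
R1 ← R1 + 1·R2.
R3 ← R3 + 5/2·R2.
R3 ← R3 / (289/840).
R1 ← R1 − 25/84·R3.
R2 ← R2 + 31/84·R3.
Reading off the reduced rows gives x1 = 0, x2 = -2, x3 = -1.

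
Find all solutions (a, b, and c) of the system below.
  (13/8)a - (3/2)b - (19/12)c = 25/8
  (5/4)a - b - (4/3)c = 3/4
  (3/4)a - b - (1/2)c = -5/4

Row-reduce:
R1 ← R1 / (13/8).
R2 ← R2 − 5/4·R1.
R3 ← R3 − 3/4·R1.
R2 ← R2 / (2/13).
R1 ← R1 + 12/13·R2.
R3 ← R3 + 4/13·R2.
Row 3 reduces to 0 = -6, a contradiction. The system is inconsistent.

no solution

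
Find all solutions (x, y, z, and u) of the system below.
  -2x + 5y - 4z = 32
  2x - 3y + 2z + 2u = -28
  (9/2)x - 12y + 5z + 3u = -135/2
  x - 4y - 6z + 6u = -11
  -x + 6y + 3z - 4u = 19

Row-reduce:
R1 ← R1 / (-2).
R2 ← R2 − 2·R1.
R3 ← R3 − 9/2·R1.
R4 ← R4 − 1·R1.
R5 ← R5 + 1·R1.
R2 ← R2 / (2).
R1 ← R1 + 5/2·R2.
R3 ← R3 + 3/4·R2.
R4 ← R4 + 3/2·R2.
R5 ← R5 − 7/2·R2.
R3 ← R3 / (-19/4).
R1 ← R1 + 1/2·R3.
R2 ← R2 + 1·R3.
R4 ← R4 + 19/2·R3.
R5 ← R5 − 17/2·R3.
Swap R4 and R5.
R4 ← R4 / (-15/19).
R1 ← R1 − 40/19·R4.
R2 ← R2 − 4/19·R4.
R3 ← R3 + 15/19·R4.
Row 5 reduces to 0 = -4, a contradiction. The system is inconsistent.

no solution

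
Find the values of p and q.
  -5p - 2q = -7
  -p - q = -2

Row-reduce the augmented matrix:
R1 ← R1 / (-5).
R2 ← R2 + 1·R1.
R2 ← R2 / (-3/5).
R1 ← R1 − 2/5·R2.
Reading off the reduced rows gives p = 1, q = 1.

p = 1, q = 1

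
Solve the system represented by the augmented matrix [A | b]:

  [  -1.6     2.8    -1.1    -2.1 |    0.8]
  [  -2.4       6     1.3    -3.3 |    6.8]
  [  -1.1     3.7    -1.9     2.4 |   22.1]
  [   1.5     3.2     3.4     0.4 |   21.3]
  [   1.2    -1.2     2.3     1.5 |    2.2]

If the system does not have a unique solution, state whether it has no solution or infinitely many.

x_1 = 5, x_2 = 5, x_3 = -1, x_4 = 3

Row-reduce the augmented matrix:
R1 ← R1 / (-8/5).
R2 ← R2 + 12/5·R1.
R3 ← R3 + 11/10·R1.
R4 ← R4 − 3/2·R1.
R5 ← R5 − 6/5·R1.
R2 ← R2 / (9/5).
R1 ← R1 + 7/4·R2.
R3 ← R3 − 71/40·R2.
R4 ← R4 − 233/40·R2.
R5 ← R5 − 9/10·R2.
R3 ← R3 / (-1459/360).
R1 ← R1 − 32/9·R3.
R2 ← R2 − 59/36·R3.
R4 ← R4 + 323/45·R3.
R4 ← R4 / (-237901/29180).
R1 ← R1 − 13623/2918·R4.
R2 ← R2 − 4467/2918·R4.
R3 ← R3 + 1437/1459·R4.
R5 reduces to 0 = 0, so the extra equation is consistent.
Reading off the reduced rows gives x_1 = 5, x_2 = 5, x_3 = -1, x_4 = 3.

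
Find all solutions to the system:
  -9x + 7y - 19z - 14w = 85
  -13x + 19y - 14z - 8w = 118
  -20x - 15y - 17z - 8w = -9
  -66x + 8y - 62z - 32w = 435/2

Row-reduce:
R1 ← R1 / (-9).
R2 ← R2 + 13·R1.
R3 ← R3 + 20·R1.
R4 ← R4 + 66·R1.
R2 ← R2 / (80/9).
R1 ← R1 + 7/9·R2.
R3 ← R3 + 275/9·R2.
R4 ← R4 + 130/3·R2.
R3 ← R3 / (1143/16).
R1 ← R1 − 263/80·R3.
R2 ← R2 − 121/80·R3.
R4 ← R4 − 1143/8·R3.
Row 4 reduces to 0 = -1/2, a contradiction. The system is inconsistent.

no solution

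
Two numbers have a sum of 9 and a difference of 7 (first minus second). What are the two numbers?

Let x = first number, y = second number.
  y + x = 9
  x - y = 7
Row-reduce the augmented matrix:
R2 ← R2 − 1·R1.
R2 ← R2 / (-2).
R1 ← R1 − 1·R2.
Reading off the reduced rows gives x = 8, y = 1.

first number: 8, second number: 1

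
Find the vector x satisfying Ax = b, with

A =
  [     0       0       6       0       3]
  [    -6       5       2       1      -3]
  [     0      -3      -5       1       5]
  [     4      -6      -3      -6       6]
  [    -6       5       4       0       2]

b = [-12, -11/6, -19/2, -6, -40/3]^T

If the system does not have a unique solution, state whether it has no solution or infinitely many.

x_1 = 2, x_2 = 4/3, x_3 = -1, x_4 = -1/2, x_5 = -2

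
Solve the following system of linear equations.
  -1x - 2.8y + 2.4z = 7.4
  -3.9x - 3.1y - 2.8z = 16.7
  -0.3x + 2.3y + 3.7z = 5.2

x = -5, y = 0, z = 1

Row-reduce the augmented matrix:
R1 ← R1 / (-1).
R2 ← R2 + 39/10·R1.
R3 ← R3 + 3/10·R1.
R2 ← R2 / (391/50).
R1 ← R1 − 14/5·R2.
R3 ← R3 − 157/50·R2.
R3 ← R3 / (30743/3910).
R1 ← R1 − 764/391·R3.
R2 ← R2 + 608/391·R3.
Reading off the reduced rows gives x = -5, y = 0, z = 1.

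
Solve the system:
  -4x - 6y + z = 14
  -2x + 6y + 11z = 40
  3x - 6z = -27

infinitely many solutions

Row-reduce:
R1 ← R1 / (-4).
R2 ← R2 + 2·R1.
R3 ← R3 − 3·R1.
R2 ← R2 / (9).
R1 ← R1 − 3/2·R2.
R3 ← R3 + 9/2·R2.
Rank is 2 with 3 unknowns, leaving z free.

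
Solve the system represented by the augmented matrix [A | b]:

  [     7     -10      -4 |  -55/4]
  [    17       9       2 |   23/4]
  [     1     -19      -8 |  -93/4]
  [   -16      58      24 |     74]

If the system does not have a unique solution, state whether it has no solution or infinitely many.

x_1 = -1/4, x_2 = 1, x_3 = 1/2

Row-reduce the augmented matrix:
R1 ← R1 / (7).
R2 ← R2 − 17·R1.
R3 ← R3 − 1·R1.
R4 ← R4 + 16·R1.
R2 ← R2 / (233/7).
R1 ← R1 + 10/7·R2.
R3 ← R3 + 123/7·R2.
R4 ← R4 − 246/7·R2.
R3 ← R3 / (-290/233).
R1 ← R1 + 16/233·R3.
R2 ← R2 − 82/233·R3.
R4 ← R4 − 580/233·R3.
R4 reduces to 0 = 0, so the extra equation is consistent.
Reading off the reduced rows gives x_1 = -1/4, x_2 = 1, x_3 = 1/2.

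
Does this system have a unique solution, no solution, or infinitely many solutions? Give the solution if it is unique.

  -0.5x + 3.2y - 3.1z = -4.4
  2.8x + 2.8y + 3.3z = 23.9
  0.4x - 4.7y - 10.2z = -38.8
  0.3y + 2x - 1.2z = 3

x = 3, y = 2, z = 3

Row-reduce the augmented matrix:
R1 ← R1 / (-1/2).
R2 ← R2 − 14/5·R1.
R3 ← R3 − 2/5·R1.
R4 ← R4 − 2·R1.
R2 ← R2 / (518/25).
R1 ← R1 + 32/5·R2.
R3 ← R3 + 107/50·R2.
R4 ← R4 − 131/10·R2.
R3 ← R3 / (-3957/280).
R1 ← R1 − 13/7·R3.
R2 ← R2 + 19/28·R3.
R4 ← R4 + 1319/280·R3.
R4 reduces to 0 = 0, so the extra equation is consistent.
Reading off the reduced rows gives x = 3, y = 2, z = 3.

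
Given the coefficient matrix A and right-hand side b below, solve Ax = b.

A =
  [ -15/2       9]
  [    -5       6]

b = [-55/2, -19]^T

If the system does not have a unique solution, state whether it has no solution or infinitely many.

Row-reduce:
R1 ← R1 / (-15/2).
R2 ← R2 + 5·R1.
Row 2 reduces to 0 = -2/3, a contradiction. The system is inconsistent.

no solution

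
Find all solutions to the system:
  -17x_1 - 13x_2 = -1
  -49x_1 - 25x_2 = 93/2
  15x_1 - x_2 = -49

Row-reduce:
R1 ← R1 / (-17).
R2 ← R2 + 49·R1.
R3 ← R3 − 15·R1.
R2 ← R2 / (212/17).
R1 ← R1 − 13/17·R2.
R3 ← R3 + 212/17·R2.
Row 3 reduces to 0 = -1/2, a contradiction. The system is inconsistent.

no solution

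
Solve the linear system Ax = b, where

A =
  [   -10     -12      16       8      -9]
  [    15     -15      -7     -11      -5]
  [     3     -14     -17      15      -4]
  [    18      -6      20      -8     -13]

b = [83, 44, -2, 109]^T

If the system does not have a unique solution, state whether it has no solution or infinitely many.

infinitely many solutions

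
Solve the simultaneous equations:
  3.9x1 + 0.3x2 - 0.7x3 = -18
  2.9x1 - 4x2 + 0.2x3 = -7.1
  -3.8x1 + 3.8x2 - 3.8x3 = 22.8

Row-reduce the augmented matrix:
R1 ← R1 / (39/10).
R2 ← R2 − 29/10·R1.
R3 ← R3 + 19/5·R1.
R2 ← R2 / (-549/130).
R1 ← R1 − 1/13·R2.
R3 ← R3 − 266/65·R2.
R3 ← R3 / (-6232/1647).
R1 ← R1 + 274/1647·R3.
R2 ← R2 + 281/1647·R3.
Reading off the reduced rows gives x1 = -5, x2 = -2, x3 = -3.

x1 = -5, x2 = -2, x3 = -3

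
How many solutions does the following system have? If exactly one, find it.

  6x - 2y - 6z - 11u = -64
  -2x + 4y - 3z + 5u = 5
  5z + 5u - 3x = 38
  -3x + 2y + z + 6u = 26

infinitely many solutions

Row-reduce:
R1 ← R1 / (6).
R2 ← R2 + 2·R1.
R3 ← R3 + 3·R1.
R4 ← R4 + 3·R1.
R2 ← R2 / (10/3).
R1 ← R1 + 1/3·R2.
R3 ← R3 + 1·R2.
R4 ← R4 − 1·R2.
R3 ← R3 / (1/2).
R1 ← R1 + 3/2·R3.
R2 ← R2 + 3/2·R3.
R4 ← R4 + 1/2·R3.
Rank is 3 with 4 unknowns, leaving u free.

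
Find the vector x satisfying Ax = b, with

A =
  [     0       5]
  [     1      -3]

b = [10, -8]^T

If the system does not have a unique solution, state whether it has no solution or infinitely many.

x_1 = -2, x_2 = 2

Row-reduce the augmented matrix:
Swap R1 and R2.
R2 ← R2 / (5).
R1 ← R1 + 3·R2.
Reading off the reduced rows gives x_1 = -2, x_2 = 2.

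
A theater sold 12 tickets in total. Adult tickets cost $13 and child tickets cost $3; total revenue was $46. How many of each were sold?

adult tickets: 1, child tickets: 11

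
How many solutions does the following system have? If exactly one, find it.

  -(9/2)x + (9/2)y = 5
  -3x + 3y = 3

no solution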